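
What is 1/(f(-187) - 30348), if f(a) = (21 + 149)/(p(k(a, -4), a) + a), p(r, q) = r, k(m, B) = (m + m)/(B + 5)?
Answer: -33/1001494 ≈ -3.2951e-5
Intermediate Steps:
k(m, B) = 2*m/(5 + B) (k(m, B) = (2*m)/(5 + B) = 2*m/(5 + B))
f(a) = 170/(3*a) (f(a) = (21 + 149)/(2*a/(5 - 4) + a) = 170/(2*a/1 + a) = 170/(2*a*1 + a) = 170/(2*a + a) = 170/((3*a)) = 170*(1/(3*a)) = 170/(3*a))
1/(f(-187) - 30348) = 1/((170/3)/(-187) - 30348) = 1/((170/3)*(-1/187) - 30348) = 1/(-10/33 - 30348) = 1/(-1001494/33) = -33/1001494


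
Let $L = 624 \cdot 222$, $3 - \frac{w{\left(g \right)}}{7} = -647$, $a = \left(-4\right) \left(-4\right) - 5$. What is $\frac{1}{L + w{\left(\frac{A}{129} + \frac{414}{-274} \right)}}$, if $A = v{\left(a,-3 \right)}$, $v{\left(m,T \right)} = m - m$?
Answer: $\frac{1}{143078} \approx 6.9892 \cdot 10^{-6}$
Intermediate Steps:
$a = 11$ ($a = 16 - 5 = 11$)
$v{\left(m,T \right)} = 0$
$A = 0$
$w{\left(g \right)} = 4550$ ($w{\left(g \right)} = 21 - -4529 = 21 + 4529 = 4550$)
$L = 138528$
$\frac{1}{L + w{\left(\frac{A}{129} + \frac{414}{-274} \right)}} = \frac{1}{138528 + 4550} = \frac{1}{143078}$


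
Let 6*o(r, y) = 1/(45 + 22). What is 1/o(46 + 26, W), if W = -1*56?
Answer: 402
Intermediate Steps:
W = -56
o(r, y) = 1/402 (o(r, y) = 1/(6*(45 + 22)) = (⅙)/67 = (⅙)*(1/67) = 1/402)
1/o(46 + 26, W) = 1/(1/402) = 402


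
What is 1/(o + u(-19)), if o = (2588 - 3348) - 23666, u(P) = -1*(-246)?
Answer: -1/24180 ≈ -4.1356e-5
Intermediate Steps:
u(P) = 246
o = -24426 (o = -760 - 23666 = -24426)
1/(o + u(-19)) = 1/(-24426 + 246) = 1/(-24180) = -1/24180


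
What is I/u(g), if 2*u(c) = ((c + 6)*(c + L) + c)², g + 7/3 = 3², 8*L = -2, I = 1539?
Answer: 997272/2505889 ≈ 0.39797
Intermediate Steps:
L = -¼ (L = (⅛)*(-2) = -¼ ≈ -0.25000)
g = 20/3 (g = -7/3 + 3² = -7/3 + 9 = 20/3 ≈ 6.6667)
u(c) = (c + (6 + c)*(-¼ + c))²/2 (u(c) = ((c + 6)*(c - ¼) + c)²/2 = ((6 + c)*(-¼ + c) + c)²/2 = (c + (6 + c)*(-¼ + c))²/2)
I/u(g) = 1539/(((-6 + 4*(20/3)² + 27*(20/3))²/32)) = 1539/(((-6 + 4*(400/9) + 180)²/32)) = 1539/(((-6 + 1600/9 + 180)²/32)) = 1539/(((3166/9)²/32)) = 1539/(((1/32)*(10023556/81))) = 1539/(2505889/648) = 1539*(648/2505889) = 997272/2505889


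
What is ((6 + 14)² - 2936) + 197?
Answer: -2339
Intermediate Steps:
((6 + 14)² - 2936) + 197 = (20² - 2936) + 197 = (400 - 2936) + 197 = -2536 + 197 = -2339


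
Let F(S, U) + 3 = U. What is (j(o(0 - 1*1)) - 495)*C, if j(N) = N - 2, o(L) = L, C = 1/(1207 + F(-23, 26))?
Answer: -83/205 ≈ -0.40488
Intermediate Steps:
F(S, U) = -3 + U
C = 1/1230 (C = 1/(1207 + (-3 + 26)) = 1/(1207 + 23) = 1/1230 ≈ 0.00081301)
j(N) = -2 + N
(j(o(0 - 1*1)) - 495)*C = ((-2 + (0 - 1*1)) - 495)*(1/1230) = ((-2 + (0 - 1)) - 495)*(1/1230) = ((-2 - 1) - 495)*(1/1230) = (-3 - 495)*(1/1230) = -498*1/1230 = -83/205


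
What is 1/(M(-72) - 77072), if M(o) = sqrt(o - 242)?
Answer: -38536/2970046749 - I*sqrt(314)/5940093498 ≈ -1.2975e-5 - 2.9831e-9*I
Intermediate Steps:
M(o) = sqrt(-242 + o)
1/(M(-72) - 77072) = 1/(sqrt(-242 - 72) - 77072) = 1/(sqrt(-314) - 77072) = 1/(I*sqrt(314) - 77072) = 1/(-77072 + I*sqrt(314))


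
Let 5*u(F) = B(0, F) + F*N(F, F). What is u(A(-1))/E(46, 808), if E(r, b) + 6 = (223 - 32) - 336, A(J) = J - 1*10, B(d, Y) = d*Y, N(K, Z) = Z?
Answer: -121/755 ≈ -0.16026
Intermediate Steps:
B(d, Y) = Y*d
A(J) = -10 + J (A(J) = J - 10 = -10 + J)
E(r, b) = -151 (E(r, b) = -6 + ((223 - 32) - 336) = -6 + (191 - 336) = -6 - 145 = -151)
u(F) = F²/5 (u(F) = (F*0 + F*F)/5 = (0 + F²)/5 = F²/5)
u(A(-1))/E(46, 808) = ((-10 - 1)²/5)/(-151) = ((⅕)*(-11)²)*(-1/151) = ((⅕)*121)*(-1/151) = (121/5)*(-1/151) = -121/755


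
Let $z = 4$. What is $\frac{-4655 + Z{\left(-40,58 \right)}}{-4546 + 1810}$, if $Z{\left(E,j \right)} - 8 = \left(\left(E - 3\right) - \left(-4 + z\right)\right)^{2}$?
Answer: $\frac{1399}{1368} \approx 1.0227$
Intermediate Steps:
$Z{\left(E,j \right)} = 8 + \left(-3 + E\right)^{2}$ ($Z{\left(E,j \right)} = 8 + \left(\left(E - 3\right) + \left(4 - 4\right)\right)^{2} = 8 + \left(\left(-3 + E\right) + \left(4 - 4\right)\right)^{2} = 8 + \left(\left(-3 + E\right) + 0\right)^{2} = 8 + \left(-3 + E\right)^{2}$)
$\frac{-4655 + Z{\left(-40,58 \right)}}{-4546 + 1810} = \frac{-4655 + \left(8 + \left(-3 - 40\right)^{2}\right)}{-4546 + 1810} = \frac{-4655 + \left(8 + \left(-43\right)^{2}\right)}{-2736} = \left(-4655 + \left(8 + 1849\right)\right) \left(- \frac{1}{2736}\right) = \left(-4655 + 1857\right) \left(- \frac{1}{2736}\right) = \left(-2798\right) \left(- \frac{1}{2736}\right) = \frac{1399}{1368}$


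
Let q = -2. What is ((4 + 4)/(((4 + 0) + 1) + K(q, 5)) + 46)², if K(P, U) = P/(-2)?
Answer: 20164/9 ≈ 2240.4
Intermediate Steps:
K(P, U) = -P/2 (K(P, U) = P*(-½) = -P/2)
((4 + 4)/(((4 + 0) + 1) + K(q, 5)) + 46)² = ((4 + 4)/(((4 + 0) + 1) - ½*(-2)) + 46)² = (8/((4 + 1) + 1) + 46)² = (8/(5 + 1) + 46)² = (8/6 + 46)² = ((⅙)*8 + 46)² = (4/3 + 46)² = (142/3)² = 20164/9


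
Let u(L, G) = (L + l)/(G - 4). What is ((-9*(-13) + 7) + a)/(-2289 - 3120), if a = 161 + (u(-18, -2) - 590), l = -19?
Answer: 1793/32454 ≈ 0.055247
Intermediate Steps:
u(L, G) = (-19 + L)/(-4 + G) (u(L, G) = (L - 19)/(G - 4) = (-19 + L)/(-4 + G))
a = -2537/6 (a = 161 + ((-19 - 18)/(-4 - 2) - 590) = 161 + (-37/(-6) - 590) = 161 + (-⅙*(-37) - 590) = 161 + (37/6 - 590) = 161 - 3503/6 = -2537/6 ≈ -422.83)
((-9*(-13) + 7) + a)/(-2289 - 3120) = ((-9*(-13) + 7) - 2537/6)/(-2289 - 3120) = ((117 + 7) - 2537/6)/(-5409) = (124 - 2537/6)*(-1/5409) = -1793/6*(-1/5409) = 1793/32454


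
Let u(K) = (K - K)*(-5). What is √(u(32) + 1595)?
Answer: √1595 ≈ 39.937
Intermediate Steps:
u(K) = 0 (u(K) = 0*(-5) = 0)
√(u(32) + 1595) = √(0 + 1595) = √1595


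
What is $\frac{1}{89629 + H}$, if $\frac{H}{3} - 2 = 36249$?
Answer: $\frac{1}{198382} \approx 5.0408 \cdot 10^{-6}$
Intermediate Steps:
$H = 108753$ ($H = 6 + 3 \cdot 36249 = 6 + 108747 = 108753$)
$\frac{1}{89629 + H} = \frac{1}{89629 + 108753} = \frac{1}{198382}$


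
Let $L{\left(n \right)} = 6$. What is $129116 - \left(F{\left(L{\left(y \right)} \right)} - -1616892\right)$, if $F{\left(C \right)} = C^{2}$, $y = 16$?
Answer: $-1487812$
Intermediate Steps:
$129116 - \left(F{\left(L{\left(y \right)} \right)} - -1616892\right) = 129116 - \left(6^{2} - -1616892\right) = 129116 - \left(36 + 1616892\right) = 129116 - 1616928 = -1487812$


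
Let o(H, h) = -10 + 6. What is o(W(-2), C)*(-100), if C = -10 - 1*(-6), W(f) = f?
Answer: 400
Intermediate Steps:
C = -4 (C = -10 + 6 = -4)
o(H, h) = -4
o(W(-2), C)*(-100) = -4*(-100) = 400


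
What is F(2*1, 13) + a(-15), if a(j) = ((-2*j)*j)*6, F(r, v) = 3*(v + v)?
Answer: -2622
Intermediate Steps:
F(r, v) = 6*v (F(r, v) = 3*(2*v) = 6*v)
a(j) = -12*j² (a(j) = -2*j²*6 = -12*j²)
F(2*1, 13) + a(-15) = 6*13 - 12*(-15)² = 78 - 12*225 = 78 - 2700 = -2622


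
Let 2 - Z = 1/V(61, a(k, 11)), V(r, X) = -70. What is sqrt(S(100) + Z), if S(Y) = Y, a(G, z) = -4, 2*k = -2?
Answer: sqrt(499870)/70 ≈ 10.100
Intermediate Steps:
k = -1 (k = (1/2)*(-2) = -1)
Z = 141/70 (Z = 2 - 1/(-70) = 2 - 1*(-1/70) = 2 + 1/70 = 141/70 ≈ 2.0143)
sqrt(S(100) + Z) = sqrt(100 + 141/70) = sqrt(7141/70) = sqrt(499870)/70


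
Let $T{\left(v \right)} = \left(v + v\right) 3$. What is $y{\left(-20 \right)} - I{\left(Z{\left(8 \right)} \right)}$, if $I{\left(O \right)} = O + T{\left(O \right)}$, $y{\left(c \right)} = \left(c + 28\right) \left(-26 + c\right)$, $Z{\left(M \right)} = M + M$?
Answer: $-480$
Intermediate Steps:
$Z{\left(M \right)} = 2 M$
$y{\left(c \right)} = \left(-26 + c\right) \left(28 + c\right)$ ($y{\left(c \right)} = \left(28 + c\right) \left(-26 + c\right) = \left(-26 + c\right) \left(28 + c\right)$)
$T{\left(v \right)} = 6 v$ ($T{\left(v \right)} = 2 v 3 = 6 v$)
$I{\left(O \right)} = 7 O$ ($I{\left(O \right)} = O + 6 O = 7 O$)
$y{\left(-20 \right)} - I{\left(Z{\left(8 \right)} \right)} = \left(-728 + \left(-20\right)^{2} + 2 \left(-20\right)\right) - 7 \cdot 2 \cdot 8 = \left(-728 + 400 - 40\right) - 7 \cdot 16 = -368 - 112 = -480$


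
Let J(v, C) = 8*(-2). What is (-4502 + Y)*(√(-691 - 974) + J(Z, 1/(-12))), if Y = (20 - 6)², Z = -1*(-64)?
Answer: 68896 - 12918*I*√185 ≈ 68896.0 - 1.757e+5*I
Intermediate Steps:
Z = 64
J(v, C) = -16
Y = 196 (Y = 14² = 196)
(-4502 + Y)*(√(-691 - 974) + J(Z, 1/(-12))) = (-4502 + 196)*(√(-691 - 974) - 16) = -4306*(√(-1665) - 16) = -4306*(3*I*√185 - 16) = -4306*(-16 + 3*I*√185) = 68896 - 12918*I*√185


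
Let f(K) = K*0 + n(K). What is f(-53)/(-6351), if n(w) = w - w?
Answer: 0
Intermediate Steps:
n(w) = 0
f(K) = 0 (f(K) = K*0 + 0 = 0 + 0 = 0)
f(-53)/(-6351) = 0/(-6351) = 0*(-1/6351) = 0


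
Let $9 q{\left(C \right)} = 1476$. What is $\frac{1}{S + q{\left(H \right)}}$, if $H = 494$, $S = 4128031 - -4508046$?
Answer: $\frac{1}{8636241} \approx 1.1579 \cdot 10^{-7}$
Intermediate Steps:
$S = 8636077$ ($S = 4128031 + 4508046 = 8636077$)
$q{\left(C \right)} = 164$ ($q{\left(C \right)} = \frac{1}{9} \cdot 1476 = 164$)
$\frac{1}{S + q{\left(H \right)}} = \frac{1}{8636077 + 164} = \frac{1}{8636241}$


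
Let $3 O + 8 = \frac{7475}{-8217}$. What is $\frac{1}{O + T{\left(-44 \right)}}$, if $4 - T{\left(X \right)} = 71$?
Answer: $- \frac{24651}{1724828} \approx -0.014292$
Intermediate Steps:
$T{\left(X \right)} = -67$ ($T{\left(X \right)} = 4 - 71 = -67$)
$O = - \frac{73211}{24651}$ ($O = - \frac{8}{3} + \frac{7475 \frac{1}{-8217}}{3} = - \frac{8}{3} + \frac{7475 \left(- \frac{1}{8217}\right)}{3} = - \frac{8}{3} + \frac{1}{3} \left(- \frac{7475}{8217}\right) = - \frac{8}{3} - \frac{7475}{24651} = - \frac{73211}{24651} \approx -2.9699$)
$\frac{1}{O + T{\left(-44 \right)}} = \frac{1}{- \frac{73211}{24651} - 67} = \frac{1}{- \frac{1724828}{24651}} = - \frac{24651}{1724828}$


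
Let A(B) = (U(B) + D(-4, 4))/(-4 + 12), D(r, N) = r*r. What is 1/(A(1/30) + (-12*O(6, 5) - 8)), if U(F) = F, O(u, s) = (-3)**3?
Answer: 240/76321 ≈ 0.0031446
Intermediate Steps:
O(u, s) = -27
D(r, N) = r**2
A(B) = 2 + B/8 (A(B) = (B + (-4)**2)/(-4 + 12) = (B + 16)/8 = (16 + B)*(1/8) = 2 + B/8)
1/(A(1/30) + (-12*O(6, 5) - 8)) = 1/((2 + (1/8)/30) + (-12*(-27) - 8)) = 1/((2 + (1/8)*(1/30)) + (324 - 8)) = 1/((2 + 1/240) + 316) = 1/(481/240 + 316) = 1/(76321/240) = 240/76321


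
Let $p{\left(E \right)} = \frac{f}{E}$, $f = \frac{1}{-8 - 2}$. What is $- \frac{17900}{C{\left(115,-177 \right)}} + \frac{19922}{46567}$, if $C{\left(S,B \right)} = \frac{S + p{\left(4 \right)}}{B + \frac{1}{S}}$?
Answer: $\frac{135730606906994}{4925717559} \approx 27556.0$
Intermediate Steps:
$f = - \frac{1}{10}$ ($f = \frac{1}{-10} = - \frac{1}{10} \approx -0.1$)
$p{\left(E \right)} = - \frac{1}{10 E}$
$C{\left(S,B \right)} = \frac{- \frac{1}{40} + S}{B + \frac{1}{S}}$ ($C{\left(S,B \right)} = \frac{S - \frac{1}{10 \cdot 4}}{B + \frac{1}{S}} = \frac{S - \frac{1}{40}}{B + \frac{1}{S}} = \frac{- \frac{1}{40} + S}{B + \frac{1}{S}}$)
$- \frac{17900}{C{\left(115,-177 \right)}} + \frac{19922}{46567} = - \frac{17900}{\frac{1}{40} \cdot 115 \frac{1}{1 - 20355} \left(-1 + 40 \cdot 115\right)} + \frac{19922}{46567} = - \frac{17900}{\frac{1}{40} \cdot 115 \frac{1}{1 - 20355} \left(-1 + 4600\right)} + 19922 \cdot \frac{1}{46567} = - \frac{17900}{\frac{1}{40} \cdot 115 \frac{1}{-20354} \cdot 4599} + \frac{19922}{46567} = - \frac{17900}{\frac{1}{40} \cdot 115 \left(- \frac{1}{20354}\right) 4599} + \frac{19922}{46567} = - \frac{17900}{- \frac{105777}{162832}} + \frac{19922}{46567} = \left(-17900\right) \left(- \frac{162832}{105777}\right) + \frac{19922}{46567} = \frac{2914692800}{105777} + \frac{19922}{46567} = \frac{135730606906994}{4925717559}$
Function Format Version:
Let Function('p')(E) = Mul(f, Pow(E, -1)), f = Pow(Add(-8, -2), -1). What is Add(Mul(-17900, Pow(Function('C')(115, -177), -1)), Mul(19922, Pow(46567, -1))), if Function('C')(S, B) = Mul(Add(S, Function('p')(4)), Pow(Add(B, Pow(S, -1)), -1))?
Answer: Rational(135730606906994, 4925717559) ≈ 27556.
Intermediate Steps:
f = Rational(-1, 10) (f = Pow(-10, -1) = Rational(-1, 10) ≈ -0.10000)
Function('p')(E) = Mul(Rational(-1, 10), Pow(E, -1))
Function('C')(S, B) = Mul(Pow(Add(B, Pow(S, -1)), -1), Add(Rational(-1, 40), S)) (Function('C')(S, B) = Mul(Add(S, Mul(Rational(-1, 10), Pow(4, -1))), Pow(Add(B, Pow(S, -1)), -1)) = Mul(Add(S, Mul(Rational(-1, 10), Rational(1, 4))), Pow(Add(B, Pow(S, -1)), -1)) = Mul(Add(S, Rational(-1, 40)), Pow(Add(B, Pow(S, -1)), -1)) = Mul(Add(Rational(-1, 40), S), Pow(Add(B, Pow(S, -1)), -1)) = Mul(Pow(Add(B, Pow(S, -1)), -1), Add(Rational(-1, 40), S)))
Add(Mul(-17900, Pow(Function('C')(115, -177), -1)), Mul(19922, Pow(46567, -1))) = Add(Mul(-17900, Pow(Mul(Rational(1, 40), 115, Pow(Add(1, Mul(-177, 115)), -1), Add(-1, Mul(40, 115))), -1)), Mul(19922, Pow(46567, -1))) = Add(Mul(-17900, Pow(Mul(Rational(1, 40), 115, Pow(Add(1, -20355), -1), Add(-1, 4600)), -1)), Mul(19922, Rational(1, 46567))) = Add(Mul(-17900, Pow(Mul(Rational(1, 40), 115, Pow(-20354, -1), 4599), -1)), Rational(19922, 46567)) = Add(Mul(-17900, Pow(Mul(Rational(1, 40), 115, Rational(-1, 20354), 4599), -1)), Rational(19922, 46567)) = Add(Mul(-17900, Pow(Rational(-105777, 162832), -1)), Rational(19922, 46567)) = Add(Mul(-17900, Rational(-162832, 105777)), Rational(19922, 46567)) = Add(Rational(2914692800, 105777), Rational(19922, 46567)) = Rational(135730606906994, 4925717559)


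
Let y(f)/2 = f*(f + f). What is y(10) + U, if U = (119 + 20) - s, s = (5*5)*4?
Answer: 439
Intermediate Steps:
y(f) = 4*f**2 (y(f) = 2*(f*(f + f)) = 2*(f*(2*f)) = 2*(2*f**2) = 4*f**2)
s = 100 (s = 25*4 = 100)
U = 39 (U = (119 + 20) - 1*100 = 139 - 100 = 39)
y(10) + U = 4*10**2 + 39 = 4*100 + 39 = 400 + 39 = 439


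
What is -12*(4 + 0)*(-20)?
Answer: 960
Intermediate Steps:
-12*(4 + 0)*(-20) = -12*4*(-20) = -4*12*(-20) = -48*(-20) = 960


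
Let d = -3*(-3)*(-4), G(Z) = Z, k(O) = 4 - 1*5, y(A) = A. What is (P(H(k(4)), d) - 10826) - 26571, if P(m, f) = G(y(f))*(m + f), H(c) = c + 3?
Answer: -36173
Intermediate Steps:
k(O) = -1 (k(O) = 4 - 5 = -1)
H(c) = 3 + c
d = -36 (d = 9*(-4) = -36)
P(m, f) = f*(f + m) (P(m, f) = f*(m + f) = f*(f + m))
(P(H(k(4)), d) - 10826) - 26571 = (-36*(-36 + (3 - 1)) - 10826) - 26571 = (-36*(-36 + 2) - 10826) - 26571 = (-36*(-34) - 10826) - 26571 = (1224 - 10826) - 26571 = -9602 - 26571 = -36173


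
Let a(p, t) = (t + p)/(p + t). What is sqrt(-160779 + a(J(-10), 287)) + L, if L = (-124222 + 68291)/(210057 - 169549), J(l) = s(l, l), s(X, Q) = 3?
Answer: -55931/40508 + I*sqrt(160778) ≈ -1.3807 + 400.97*I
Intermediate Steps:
J(l) = 3
a(p, t) = 1 (a(p, t) = (p + t)/(p + t) = 1)
L = -55931/40508 ≈ -1.3807
sqrt(-160779 + a(J(-10), 287)) + L = sqrt(-160779 + 1) - 55931/40508 = sqrt(-160778) - 55931/40508 = I*sqrt(160778) - 55931/40508 = -55931/40508 + I*sqrt(160778)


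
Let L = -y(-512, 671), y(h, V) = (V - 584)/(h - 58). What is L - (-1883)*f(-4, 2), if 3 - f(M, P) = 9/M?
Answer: 3756643/380 ≈ 9885.9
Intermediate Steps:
f(M, P) = 3 - 9/M
y(h, V) = (-584 + V)/(-58 + h)
L = 29/190 (L = -(-584 + 671)/(-58 - 512) = -87/(-570) = -(-1)*87/570 = -1*(-29/190) = 29/190 ≈ 0.15263)
L - (-1883)*f(-4, 2) = 29/190 - (-1883)*(3 - 9/(-4)) = 29/190 - (-1883)*(3 - 9*(-¼)) = 29/190 - (-1883)*(3 + 9/4) = 29/190 - (-1883)*21/4 = 29/190 - 1*(-39543/4) = 29/190 + 39543/4 = 3756643/380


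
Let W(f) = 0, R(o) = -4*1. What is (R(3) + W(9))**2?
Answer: 16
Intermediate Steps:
R(o) = -4
(R(3) + W(9))**2 = (-4 + 0)**2 = (-4)**2 = 16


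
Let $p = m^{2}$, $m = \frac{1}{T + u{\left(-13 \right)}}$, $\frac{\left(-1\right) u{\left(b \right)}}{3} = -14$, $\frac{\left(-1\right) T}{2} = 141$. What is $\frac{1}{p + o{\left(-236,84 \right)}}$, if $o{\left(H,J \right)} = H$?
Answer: $- \frac{57600}{13593599} \approx -0.0042373$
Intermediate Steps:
$T = -282$ ($T = \left(-2\right) 141 = -282$)
$u{\left(b \right)} = 42$ ($u{\left(b \right)} = \left(-3\right) \left(-14\right) = 42$)
$m = - \frac{1}{240}$ ($m = \frac{1}{-282 + 42} = \frac{1}{-240} = - \frac{1}{240} \approx -0.0041667$)
$p = \frac{1}{57600}$ ($p = \left(- \frac{1}{240}\right)^{2} = \frac{1}{57600} \approx 1.7361 \cdot 10^{-5}$)
$\frac{1}{p + o{\left(-236,84 \right)}} = \frac{1}{\frac{1}{57600} - 236} = \frac{1}{- \frac{13593599}{57600}} = - \frac{57600}{13593599}$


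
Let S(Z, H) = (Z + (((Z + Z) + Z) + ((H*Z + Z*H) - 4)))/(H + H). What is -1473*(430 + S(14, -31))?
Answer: -20236074/31 ≈ -6.5278e+5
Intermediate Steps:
S(Z, H) = (-4 + 4*Z + 2*H*Z)/(2*H) (S(Z, H) = (Z + ((2*Z + Z) + ((H*Z + H*Z) - 4)))/((2*H)) = (Z + (3*Z + (2*H*Z - 4)))*(1/(2*H)) = (Z + (3*Z + (-4 + 2*H*Z)))*(1/(2*H)) = (Z + (-4 + 3*Z + 2*H*Z))*(1/(2*H)) = (-4 + 4*Z + 2*H*Z)*(1/(2*H)) = (-4 + 4*Z + 2*H*Z)/(2*H))
-1473*(430 + S(14, -31)) = -1473*(430 + (-2 + 2*14 - 31*14)/(-31)) = -1473*(430 - (-2 + 28 - 434)/31) = -1473*(430 - 1/31*(-408)) = -1473*(430 + 408/31) = -1473*13738/31 = -20236074/31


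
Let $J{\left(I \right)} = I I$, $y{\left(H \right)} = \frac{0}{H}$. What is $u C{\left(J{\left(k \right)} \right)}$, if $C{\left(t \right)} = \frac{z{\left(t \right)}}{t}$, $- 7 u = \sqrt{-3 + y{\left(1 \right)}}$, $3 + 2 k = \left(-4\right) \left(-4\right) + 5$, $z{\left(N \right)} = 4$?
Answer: $- \frac{4 i \sqrt{3}}{567} \approx - 0.012219 i$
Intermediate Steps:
$y{\left(H \right)} = 0$
$k = 9$ ($k = - \frac{3}{2} + \frac{\left(-4\right) \left(-4\right) + 5}{2} = - \frac{3}{2} + \frac{16 + 5}{2} = - \frac{3}{2} + \frac{1}{2} \cdot 21 = - \frac{3}{2} + \frac{21}{2} = 9$)
$u = - \frac{i \sqrt{3}}{7}$ ($u = - \frac{\sqrt{-3 + 0}}{7} = - \frac{\sqrt{-3}}{7} = - \frac{i \sqrt{3}}{7} \approx - 0.24744 i$)
$J{\left(I \right)} = I^{2}$
$C{\left(t \right)} = \frac{4}{t}$
$u C{\left(J{\left(k \right)} \right)} = - \frac{i \sqrt{3}}{7} \frac{4}{9^{2}} = - \frac{i \sqrt{3}}{7} \cdot \frac{4}{81} = - \frac{4 i \sqrt{3}}{567}$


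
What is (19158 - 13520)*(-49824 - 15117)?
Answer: -366137358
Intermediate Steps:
(19158 - 13520)*(-49824 - 15117) = 5638*(-64941) = -366137358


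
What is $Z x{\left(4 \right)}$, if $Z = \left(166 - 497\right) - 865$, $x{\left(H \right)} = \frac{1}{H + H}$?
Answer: $- \frac{299}{2} \approx -149.5$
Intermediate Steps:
$x{\left(H \right)} = \frac{1}{2 H}$
$Z = -1196$ ($Z = -331 - 865 = -1196$)
$Z x{\left(4 \right)} = - 1196 \frac{1}{2 \cdot 4} = - 1196 \cdot \frac{1}{2} \cdot \frac{1}{4} = \left(-1196\right) \frac{1}{8} = - \frac{299}{2}$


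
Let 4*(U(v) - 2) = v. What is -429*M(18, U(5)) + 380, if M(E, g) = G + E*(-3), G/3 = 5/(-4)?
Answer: 100619/4 ≈ 25155.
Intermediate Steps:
G = -15/4 (G = 3*(5/(-4)) = 3*(5*(-¼)) = 3*(-5/4) = -15/4 ≈ -3.7500)
U(v) = 2 + v/4
M(E, g) = -15/4 - 3*E (M(E, g) = -15/4 + E*(-3) = -15/4 - 3*E)
-429*M(18, U(5)) + 380 = -429*(-15/4 - 3*18) + 380 = -429*(-15/4 - 54) + 380 = -429*(-231/4) + 380 = 99099/4 + 380 = 100619/4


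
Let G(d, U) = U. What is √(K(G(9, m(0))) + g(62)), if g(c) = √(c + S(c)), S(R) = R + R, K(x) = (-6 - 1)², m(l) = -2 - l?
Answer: √(49 + √186) ≈ 7.9144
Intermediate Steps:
K(x) = 49 (K(x) = (-7)² = 49)
S(R) = 2*R
g(c) = √3*√c (g(c) = √(c + 2*c) = √(3*c) = √3*√c)
√(K(G(9, m(0))) + g(62)) = √(49 + √3*√62) = √(49 + √186)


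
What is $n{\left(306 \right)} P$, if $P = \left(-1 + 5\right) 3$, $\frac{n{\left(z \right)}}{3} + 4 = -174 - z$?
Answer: $-17424$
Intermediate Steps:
$n{\left(z \right)} = -534 - 3 z$ ($n{\left(z \right)} = -12 + 3 \left(-174 - z\right) = -12 - \left(522 + 3 z\right) = -534 - 3 z$)
$P = 12$ ($P = 4 \cdot 3 = 12$)
$n{\left(306 \right)} P = \left(-534 - 918\right) 12 = \left(-1452\right) 12 = -17424$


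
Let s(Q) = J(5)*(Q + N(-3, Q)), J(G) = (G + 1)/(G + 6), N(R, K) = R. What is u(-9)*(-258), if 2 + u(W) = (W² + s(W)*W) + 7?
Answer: -411252/11 ≈ -37387.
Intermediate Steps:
J(G) = (1 + G)/(6 + G)
s(Q) = -18/11 + 6*Q/11 (s(Q) = ((1 + 5)/(6 + 5))*(Q - 3) = (6/11)*(-3 + Q) = ((1/11)*6)*(-3 + Q) = 6*(-3 + Q)/11 = -18/11 + 6*Q/11)
u(W) = 5 + W² + W*(-18/11 + 6*W/11) (u(W) = -2 + ((W² + (-18/11 + 6*W/11)*W) + 7) = -2 + ((W² + W*(-18/11 + 6*W/11)) + 7) = -2 + (7 + W² + W*(-18/11 + 6*W/11)) = 5 + W² + W*(-18/11 + 6*W/11))
u(-9)*(-258) = (5 - 18/11*(-9) + (17/11)*(-9)²)*(-258) = (5 + 162/11 + (17/11)*81)*(-258) = (5 + 162/11 + 1377/11)*(-258) = (1594/11)*(-258) = -411252/11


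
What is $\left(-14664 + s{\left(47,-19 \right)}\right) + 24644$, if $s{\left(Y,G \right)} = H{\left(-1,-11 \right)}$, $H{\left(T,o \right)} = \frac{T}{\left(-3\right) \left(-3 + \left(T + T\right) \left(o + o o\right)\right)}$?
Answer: $\frac{6676619}{669} \approx 9980.0$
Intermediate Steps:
$H{\left(T,o \right)} = \frac{T}{9 - 6 T \left(o + o^{2}\right)}$ ($H{\left(T,o \right)} = \frac{T}{\left(-3\right) \left(-3 + 2 T \left(o + o^{2}\right)\right)} = \frac{T}{9 - 6 T \left(o + o^{2}\right)}$)
$s{\left(Y,G \right)} = - \frac{1}{669}$ ($s{\left(Y,G \right)} = \left(-1\right) \left(-1\right) \frac{1}{-9 + 6 \left(-1\right) \left(-11\right) + 6 \left(-1\right) \left(-11\right)^{2}} = \left(-1\right) \left(-1\right) \frac{1}{-9 + 66 + 6 \left(-1\right) 121} = \left(-1\right) \left(-1\right) \frac{1}{-9 + 66 - 726} = \left(-1\right) \left(-1\right) \frac{1}{-669} = \left(-1\right) \left(-1\right) \left(- \frac{1}{669}\right) = - \frac{1}{669}$)
$\left(-14664 + s{\left(47,-19 \right)}\right) + 24644 = \left(-14664 - \frac{1}{669}\right) + 24644 = - \frac{9810217}{669} + 24644 = \frac{6676619}{669}$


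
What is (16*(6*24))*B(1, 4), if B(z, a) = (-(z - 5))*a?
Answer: 36864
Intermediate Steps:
B(z, a) = a*(5 - z) (B(z, a) = (-(-5 + z))*a = (5 - z)*a = a*(5 - z))
(16*(6*24))*B(1, 4) = (16*(6*24))*(4*(5 - 1*1)) = (16*144)*(4*(5 - 1)) = 2304*(4*4) = 2304*16 = 36864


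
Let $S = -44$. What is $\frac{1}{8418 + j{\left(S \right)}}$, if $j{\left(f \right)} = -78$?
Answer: $\frac{1}{8340} \approx 0.0001199$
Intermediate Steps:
$\frac{1}{8418 + j{\left(S \right)}} = \frac{1}{8418 - 78} = \frac{1}{8340}$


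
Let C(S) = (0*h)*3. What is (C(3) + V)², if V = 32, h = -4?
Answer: 1024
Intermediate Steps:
C(S) = 0 (C(S) = (0*(-4))*3 = 0*3 = 0)
(C(3) + V)² = (0 + 32)² = 32² = 1024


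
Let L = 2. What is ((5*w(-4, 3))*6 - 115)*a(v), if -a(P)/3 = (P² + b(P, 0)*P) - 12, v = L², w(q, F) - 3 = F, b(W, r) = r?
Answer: -780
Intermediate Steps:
w(q, F) = 3 + F
v = 4 (v = 2² = 4)
a(P) = 36 - 3*P² (a(P) = -3*((P² + 0*P) - 12) = -3*((P² + 0) - 12) = -3*(P² - 12) = -3*(-12 + P²) = 36 - 3*P²)
((5*w(-4, 3))*6 - 115)*a(v) = ((5*(3 + 3))*6 - 115)*(36 - 3*4²) = ((5*6)*6 - 115)*(36 - 3*16) = (30*6 - 115)*(36 - 48) = (180 - 115)*(-12) = 65*(-12) = -780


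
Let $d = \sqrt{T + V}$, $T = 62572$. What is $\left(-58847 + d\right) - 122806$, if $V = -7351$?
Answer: $-181653 + \sqrt{55221} \approx -1.8142 \cdot 10^{5}$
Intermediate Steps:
$d = \sqrt{55221}$ ($d = \sqrt{62572 - 7351} = \sqrt{55221} \approx 234.99$)
$\left(-58847 + d\right) - 122806 = \left(-58847 + \sqrt{55221}\right) - 122806 = -181653 + \sqrt{55221}$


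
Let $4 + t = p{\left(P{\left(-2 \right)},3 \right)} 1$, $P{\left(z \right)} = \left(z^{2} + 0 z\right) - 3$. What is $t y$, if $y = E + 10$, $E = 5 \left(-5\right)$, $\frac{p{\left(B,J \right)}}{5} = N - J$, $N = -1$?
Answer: $360$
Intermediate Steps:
$P{\left(z \right)} = -3 + z^{2}$ ($P{\left(z \right)} = \left(z^{2} + 0\right) - 3 = z^{2} - 3 = -3 + z^{2}$)
$p{\left(B,J \right)} = -5 - 5 J$ ($p{\left(B,J \right)} = 5 \left(-1 - J\right) = -5 - 5 J$)
$E = -25$
$t = -24$ ($t = -4 + \left(-5 - 15\right) 1 = -4 - 20 = -24$)
$y = -15$ ($y = -25 + 10 = -15$)
$t y = \left(-24\right) \left(-15\right) = 360$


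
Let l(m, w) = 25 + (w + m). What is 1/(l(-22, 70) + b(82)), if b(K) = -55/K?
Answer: 82/5931 ≈ 0.013826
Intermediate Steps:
l(m, w) = 25 + m + w (l(m, w) = 25 + (m + w) = 25 + m + w)
1/(l(-22, 70) + b(82)) = 1/((25 - 22 + 70) - 55/82) = 1/(73 - 55*1/82) = 1/(73 - 55/82) = 1/(5931/82) = 82/5931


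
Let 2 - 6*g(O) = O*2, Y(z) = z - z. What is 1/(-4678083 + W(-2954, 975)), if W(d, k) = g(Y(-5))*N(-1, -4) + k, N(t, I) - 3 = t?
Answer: -3/14031322 ≈ -2.1381e-7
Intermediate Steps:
N(t, I) = 3 + t
Y(z) = 0
g(O) = 1/3 - O/3 (g(O) = 1/3 - O*2/6 = 1/3 - O/3)
W(d, k) = 2/3 + k (W(d, k) = (1/3 - 1/3*0)*(3 - 1) + k = (1/3 + 0)*2 + k = (1/3)*2 + k = 2/3 + k)
1/(-4678083 + W(-2954, 975)) = 1/(-4678083 + (2/3 + 975)) = 1/(-4678083 + 2927/3) = 1/(-14031322/3) = -3/14031322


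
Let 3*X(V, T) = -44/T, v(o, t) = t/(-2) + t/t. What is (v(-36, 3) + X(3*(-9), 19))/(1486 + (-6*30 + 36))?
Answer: -145/152988 ≈ -0.00094779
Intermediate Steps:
v(o, t) = 1 - t/2 (v(o, t) = t*(-1/2) + 1 = -t/2 + 1 = 1 - t/2)
X(V, T) = -44/(3*T) (X(V, T) = (-44/T)/3 = -44/(3*T))
(v(-36, 3) + X(3*(-9), 19))/(1486 + (-6*30 + 36)) = ((1 - 1/2*3) - 44/3/19)/(1486 + (-6*30 + 36)) = ((1 - 3/2) - 44/3*1/19)/(1486 + (-180 + 36)) = (-1/2 - 44/57)/(1486 - 144) = -145/114/1342 = -145/114*1/1342 = -145/152988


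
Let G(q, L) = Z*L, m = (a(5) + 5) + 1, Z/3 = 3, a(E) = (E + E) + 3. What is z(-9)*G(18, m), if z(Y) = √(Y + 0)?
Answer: 513*I ≈ 513.0*I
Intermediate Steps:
a(E) = 3 + 2*E (a(E) = 2*E + 3 = 3 + 2*E)
z(Y) = √Y
Z = 9 (Z = 3*3 = 9)
m = 19 (m = ((3 + 2*5) + 5) + 1 = ((3 + 10) + 5) + 1 = (13 + 5) + 1 = 18 + 1 = 19)
G(q, L) = 9*L
z(-9)*G(18, m) = √(-9)*(9*19) = (3*I)*171 = 513*I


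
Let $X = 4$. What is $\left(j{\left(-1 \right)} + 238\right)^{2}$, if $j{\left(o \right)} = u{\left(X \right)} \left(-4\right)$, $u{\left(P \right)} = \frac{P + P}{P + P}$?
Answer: $54756$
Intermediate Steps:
$u{\left(P \right)} = 1$ ($u{\left(P \right)} = \frac{2 P}{2 P} = 2 P \frac{1}{2 P} = 1$)
$j{\left(o \right)} = -4$ ($j{\left(o \right)} = 1 \left(-4\right) = -4$)
$\left(j{\left(-1 \right)} + 238\right)^{2} = \left(-4 + 238\right)^{2} = 234^{2} = 54756$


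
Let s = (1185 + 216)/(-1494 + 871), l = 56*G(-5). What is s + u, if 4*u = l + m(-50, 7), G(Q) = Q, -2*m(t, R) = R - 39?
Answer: -42519/623 ≈ -68.249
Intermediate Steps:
m(t, R) = 39/2 - R/2 (m(t, R) = -(R - 39)/2 = -(-39 + R)/2 = 39/2 - R/2)
l = -280 (l = 56*(-5) = -280)
u = -66 (u = (-280 + (39/2 - ½*7))/4 = (-280 + (39/2 - 7/2))/4 = (-280 + 16)/4 = (¼)*(-264) = -66)
s = -1401/623 (s = 1401/(-623) = 1401*(-1/623) = -1401/623 ≈ -2.2488)
s + u = -1401/623 - 66 = -42519/623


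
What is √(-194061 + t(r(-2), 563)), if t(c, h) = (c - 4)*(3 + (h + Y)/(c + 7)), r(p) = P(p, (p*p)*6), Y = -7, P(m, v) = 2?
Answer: I*√1747715/3 ≈ 440.67*I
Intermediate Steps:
r(p) = 2
t(c, h) = (-4 + c)*(3 + (-7 + h)/(7 + c)) (t(c, h) = (c - 4)*(3 + (h - 7)/(c + 7)) = (-4 + c)*(3 + (-7 + h)/(7 + c)))
√(-194061 + t(r(-2), 563)) = √(-194061 + (-56 - 4*563 + 2*2 + 3*2² + 2*563)/(7 + 2)) = √(-194061 + (-56 - 2252 + 4 + 3*4 + 1126)/9) = √(-194061 + (-56 - 2252 + 4 + 12 + 1126)/9) = √(-194061 + (⅑)*(-1166)) = √(-194061 - 1166/9) = √(-1747715/9) = I*√1747715/3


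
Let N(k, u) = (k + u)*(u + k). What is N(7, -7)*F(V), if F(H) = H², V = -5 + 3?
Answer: 0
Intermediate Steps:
N(k, u) = (k + u)² (N(k, u) = (k + u)*(k + u) = (k + u)²)
V = -2
N(7, -7)*F(V) = (7 - 7)²*(-2)² = 0²*4 = 0*4 = 0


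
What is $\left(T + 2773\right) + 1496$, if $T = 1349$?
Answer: $5618$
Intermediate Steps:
$\left(T + 2773\right) + 1496 = \left(1349 + 2773\right) + 1496 = 4122 + 1496 = 5618$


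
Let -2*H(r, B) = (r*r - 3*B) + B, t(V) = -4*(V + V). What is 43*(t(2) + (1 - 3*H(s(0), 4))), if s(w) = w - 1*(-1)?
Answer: -2193/2 ≈ -1096.5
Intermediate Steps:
s(w) = 1 + w (s(w) = w + 1 = 1 + w)
t(V) = -8*V
H(r, B) = B - r²/2 (H(r, B) = -((r*r - 3*B) + B)/2 = -((r² - 3*B) + B)/2 = -(r² - 2*B)/2 = B - r²/2)
43*(t(2) + (1 - 3*H(s(0), 4))) = 43*(-8*2 + (1 - 3*(4 - (1 + 0)²/2))) = 43*(-16 + (1 - 3*(4 - ½*1²))) = 43*(-16 + (1 - 3*(4 - ½*1))) = 43*(-16 + (1 - 3*(4 - ½))) = 43*(-16 + (1 - 3*7/2)) = 43*(-16 + (1 - 21/2)) = 43*(-16 - 19/2) = 43*(-51/2) = -2193/2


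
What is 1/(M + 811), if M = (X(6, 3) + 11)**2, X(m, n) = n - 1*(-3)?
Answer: 1/1100 ≈ 0.00090909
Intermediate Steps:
X(m, n) = 3 + n (X(m, n) = n + 3 = 3 + n)
M = 289 (M = ((3 + 3) + 11)**2 = (6 + 11)**2 = 17**2 = 289)
1/(M + 811) = 1/(289 + 811) = 1/1100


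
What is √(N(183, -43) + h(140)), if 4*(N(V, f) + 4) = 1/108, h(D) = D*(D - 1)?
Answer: √25214979/36 ≈ 139.48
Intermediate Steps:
h(D) = D*(-1 + D)
N(V, f) = -1727/432 (N(V, f) = -4 + (¼)/108 = -4 + (¼)*(1/108) = -4 + 1/432 = -1727/432)
√(N(183, -43) + h(140)) = √(-1727/432 + 140*(-1 + 140)) = √(-1727/432 + 140*139) = √(-1727/432 + 19460) = √(8404993/432) = √25214979/36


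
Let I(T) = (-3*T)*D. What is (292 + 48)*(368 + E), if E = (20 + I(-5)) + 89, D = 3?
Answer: 177480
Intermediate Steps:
I(T) = -9*T (I(T) = -3*T*3 = -9*T)
E = 154 (E = (20 - 9*(-5)) + 89 = (20 + 45) + 89 = 65 + 89 = 154)
(292 + 48)*(368 + E) = (292 + 48)*(368 + 154) = 340*522 = 177480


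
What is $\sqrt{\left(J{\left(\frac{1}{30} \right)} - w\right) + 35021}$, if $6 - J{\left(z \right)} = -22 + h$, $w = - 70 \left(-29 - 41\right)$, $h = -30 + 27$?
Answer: $2 \sqrt{7538} \approx 173.64$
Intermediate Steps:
$h = -3$
$w = 4900$ ($w = \left(-70\right) \left(-70\right) = 4900$)
$J{\left(z \right)} = 31$ ($J{\left(z \right)} = 6 - \left(-22 - 3\right) = 6 - -25 = 6 + 25 = 31$)
$\sqrt{\left(J{\left(\frac{1}{30} \right)} - w\right) + 35021} = \sqrt{\left(31 - 4900\right) + 35021} = \sqrt{-4869 + 35021} = \sqrt{30152} = 2 \sqrt{7538}$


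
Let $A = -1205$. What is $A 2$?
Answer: $-2410$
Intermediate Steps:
$A 2 = \left(-1205\right) 2 = -2410$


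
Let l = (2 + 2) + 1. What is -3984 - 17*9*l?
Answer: -4749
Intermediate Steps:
l = 5 (l = 4 + 1 = 5)
-3984 - 17*9*l = -3984 - 17*9*5 = -3984 - 153*5 = -3984 - 1*765 = -3984 - 765 = -4749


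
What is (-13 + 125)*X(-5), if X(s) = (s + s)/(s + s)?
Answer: 112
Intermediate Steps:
X(s) = 1 (X(s) = (2*s)/((2*s)) = (2*s)*(1/(2*s)) = 1)
(-13 + 125)*X(-5) = (-13 + 125)*1 = 112*1 = 112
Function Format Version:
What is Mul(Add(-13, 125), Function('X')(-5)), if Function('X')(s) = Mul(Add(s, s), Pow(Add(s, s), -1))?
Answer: 112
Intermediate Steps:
Function('X')(s) = 1 (Function('X')(s) = Mul(Mul(2, s), Pow(Mul(2, s), -1)) = Mul(Mul(2, s), Mul(Rational(1, 2), Pow(s, -1))) = 1)
Mul(Add(-13, 125), Function('X')(-5)) = Mul(Add(-13, 125), 1) = Mul(112, 1) = 112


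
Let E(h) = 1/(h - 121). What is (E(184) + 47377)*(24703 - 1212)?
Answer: 70114809232/63 ≈ 1.1129e+9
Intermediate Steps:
E(h) = 1/(-121 + h)
(E(184) + 47377)*(24703 - 1212) = (1/(-121 + 184) + 47377)*(24703 - 1212) = (1/63 + 47377)*23491 = (2984752/63)*23491 = 70114809232/63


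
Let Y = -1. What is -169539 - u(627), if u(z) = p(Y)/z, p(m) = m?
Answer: -106300952/627 ≈ -1.6954e+5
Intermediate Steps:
u(z) = -1/z
-169539 - u(627) = -169539 - (-1)/627 = -169539 - 1*(-1/627) = -169539 + 1/627 = -106300952/627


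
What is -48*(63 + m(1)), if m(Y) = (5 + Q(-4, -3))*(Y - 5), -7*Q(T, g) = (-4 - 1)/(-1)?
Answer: -15408/7 ≈ -2201.1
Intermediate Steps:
Q(T, g) = -5/7 (Q(T, g) = -(-4 - 1)/(7*(-1)) = -(-5)*(-1)/7 = -1/7*5 = -5/7)
m(Y) = -150/7 + 30*Y/7 (m(Y) = (5 - 5/7)*(Y - 5) = 30*(-5 + Y)/7 = -150/7 + 30*Y/7)
-48*(63 + m(1)) = -48*(63 + (-150/7 + (30/7)*1)) = -48*(63 + (-150/7 + 30/7)) = -48*(63 - 120/7) = -48*321/7 = -15408/7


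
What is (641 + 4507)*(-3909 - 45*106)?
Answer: -44679492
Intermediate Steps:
(641 + 4507)*(-3909 - 45*106) = 5148*(-3909 - 4770) = 5148*(-8679) = -44679492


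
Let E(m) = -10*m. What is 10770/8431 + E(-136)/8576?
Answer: 6489355/4519016 ≈ 1.4360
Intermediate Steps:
10770/8431 + E(-136)/8576 = 10770/8431 - 10*(-136)/8576 = 10770*(1/8431) + 1360*(1/8576) = 10770/8431 + 85/536 = 6489355/4519016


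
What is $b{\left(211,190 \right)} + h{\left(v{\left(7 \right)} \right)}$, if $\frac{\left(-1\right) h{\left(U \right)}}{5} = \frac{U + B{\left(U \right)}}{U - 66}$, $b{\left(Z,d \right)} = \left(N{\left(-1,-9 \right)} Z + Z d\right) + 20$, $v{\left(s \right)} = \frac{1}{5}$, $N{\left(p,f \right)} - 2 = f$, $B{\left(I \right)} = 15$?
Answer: $\frac{12710637}{329} \approx 38634.0$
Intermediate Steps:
$N{\left(p,f \right)} = 2 + f$
$v{\left(s \right)} = \frac{1}{5}$
$b{\left(Z,d \right)} = 20 - 7 Z + Z d$ ($b{\left(Z,d \right)} = \left(\left(2 - 9\right) Z + Z d\right) + 20 = \left(- 7 Z + Z d\right) + 20 = 20 - 7 Z + Z d$)
$h{\left(U \right)} = - \frac{5 \left(15 + U\right)}{-66 + U}$ ($h{\left(U \right)} = - 5 \frac{U + 15}{U - 66} = - 5 \frac{15 + U}{-66 + U} = - \frac{5 \left(15 + U\right)}{-66 + U}$)
$b{\left(211,190 \right)} + h{\left(v{\left(7 \right)} \right)} = \left(20 - 1477 + 211 \cdot 190\right) + \frac{5 \left(-15 - \frac{1}{5}\right)}{-66 + \frac{1}{5}} = \left(20 - 1477 + 40090\right) + \frac{5 \left(-15 - \frac{1}{5}\right)}{- \frac{329}{5}} = 38633 + 5 \left(- \frac{5}{329}\right) \left(- \frac{76}{5}\right) = 38633 + \frac{380}{329} = \frac{12710637}{329}$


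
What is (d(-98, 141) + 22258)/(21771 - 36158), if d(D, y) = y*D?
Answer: -8440/14387 ≈ -0.58664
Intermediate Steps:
d(D, y) = D*y
(d(-98, 141) + 22258)/(21771 - 36158) = (-98*141 + 22258)/(21771 - 36158) = (-13818 + 22258)/(-14387) = 8440*(-1/14387) = -8440/14387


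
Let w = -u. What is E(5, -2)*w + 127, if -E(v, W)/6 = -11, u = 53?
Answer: -3371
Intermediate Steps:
E(v, W) = 66 (E(v, W) = -6*(-11) = 66)
w = -53 (w = -1*53 = -53)
E(5, -2)*w + 127 = 66*(-53) + 127 = -3498 + 127 = -3371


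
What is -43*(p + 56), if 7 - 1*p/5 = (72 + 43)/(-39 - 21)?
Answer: -51901/12 ≈ -4325.1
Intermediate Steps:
p = 535/12 (p = 35 - 5*(72 + 43)/(-39 - 21) = 35 - 575/(-60) = 35 - 575*(-1)/60 = 35 - 5*(-23/12) = 35 + 115/12 = 535/12 ≈ 44.583)
-43*(p + 56) = -43*(535/12 + 56) = -43*1207/12 = -51901/12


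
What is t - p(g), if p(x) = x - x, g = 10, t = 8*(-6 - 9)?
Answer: -120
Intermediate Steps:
t = -120 (t = 8*(-15) = -120)
p(x) = 0
t - p(g) = -120 - 1*0 = -120 + 0 = -120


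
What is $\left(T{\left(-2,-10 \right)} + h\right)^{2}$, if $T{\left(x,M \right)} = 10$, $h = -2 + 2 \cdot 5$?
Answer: $324$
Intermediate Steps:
$h = 8$ ($h = -2 + 10 = 8$)
$\left(T{\left(-2,-10 \right)} + h\right)^{2} = \left(10 + 8\right)^{2} = 18^{2} = 324$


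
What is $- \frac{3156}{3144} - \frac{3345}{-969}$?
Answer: $\frac{207181}{84626} \approx 2.4482$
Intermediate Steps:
$- \frac{3156}{3144} - \frac{3345}{-969} = \left(-3156\right) \frac{1}{3144} - - \frac{1115}{323} = - \frac{263}{262} + \frac{1115}{323} = \frac{207181}{84626}$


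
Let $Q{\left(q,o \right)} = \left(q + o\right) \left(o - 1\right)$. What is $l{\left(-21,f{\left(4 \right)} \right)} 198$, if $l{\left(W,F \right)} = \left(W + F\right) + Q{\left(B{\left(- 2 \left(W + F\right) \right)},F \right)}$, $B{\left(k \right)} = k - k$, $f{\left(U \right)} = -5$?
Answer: $792$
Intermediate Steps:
$B{\left(k \right)} = 0$
$Q{\left(q,o \right)} = \left(-1 + o\right) \left(o + q\right)$ ($Q{\left(q,o \right)} = \left(o + q\right) \left(-1 + o\right) = \left(-1 + o\right) \left(o + q\right)$)
$l{\left(W,F \right)} = W + F^{2}$ ($l{\left(W,F \right)} = \left(W + F\right) + \left(F^{2} - F - 0 + F 0\right) = \left(F + W\right) + \left(F^{2} - F + 0 + 0\right) = \left(F + W\right) + \left(F^{2} - F\right) = W + F^{2}$)
$l{\left(-21,f{\left(4 \right)} \right)} 198 = \left(-21 + \left(-5\right)^{2}\right) 198 = \left(-21 + 25\right) 198 = 4 \cdot 198 = 792$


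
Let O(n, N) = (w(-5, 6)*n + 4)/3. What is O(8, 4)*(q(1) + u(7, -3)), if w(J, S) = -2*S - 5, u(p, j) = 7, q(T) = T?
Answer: -352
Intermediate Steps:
w(J, S) = -5 - 2*S
O(n, N) = 4/3 - 17*n/3 (O(n, N) = ((-5 - 2*6)*n + 4)/3 = ((-5 - 12)*n + 4)*(1/3) = (-17*n + 4)*(1/3) = (4 - 17*n)*(1/3) = 4/3 - 17*n/3)
O(8, 4)*(q(1) + u(7, -3)) = (4/3 - 17/3*8)*(1 + 7) = (4/3 - 136/3)*8 = -44*8 = -352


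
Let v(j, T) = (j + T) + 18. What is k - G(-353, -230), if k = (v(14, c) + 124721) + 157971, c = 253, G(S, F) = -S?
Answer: 282624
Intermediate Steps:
v(j, T) = 18 + T + j (v(j, T) = (T + j) + 18 = 18 + T + j)
k = 282977 (k = ((18 + 253 + 14) + 124721) + 157971 = (285 + 124721) + 157971 = 125006 + 157971 = 282977)
k - G(-353, -230) = 282977 - (-1)*(-353) = 282977 - 1*353 = 282977 - 353 = 282624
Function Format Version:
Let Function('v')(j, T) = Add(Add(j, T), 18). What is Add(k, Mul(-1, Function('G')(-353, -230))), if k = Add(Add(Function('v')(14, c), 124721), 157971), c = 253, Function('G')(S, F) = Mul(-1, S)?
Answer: 282624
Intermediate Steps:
Function('v')(j, T) = Add(18, T, j) (Function('v')(j, T) = Add(Add(T, j), 18) = Add(18, T, j))
k = 282977 (k = Add(Add(Add(18, 253, 14), 124721), 157971) = Add(Add(285, 124721), 157971) = Add(125006, 157971) = 282977)
Add(k, Mul(-1, Function('G')(-353, -230))) = Add(282977, Mul(-1, Mul(-1, -353))) = Add(282977, Mul(-1, 353)) = Add(282977, -353) = 282624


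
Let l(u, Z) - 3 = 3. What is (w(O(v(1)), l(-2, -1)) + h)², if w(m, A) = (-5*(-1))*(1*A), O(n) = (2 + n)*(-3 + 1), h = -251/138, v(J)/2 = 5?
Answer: 15124321/19044 ≈ 794.18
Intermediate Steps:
l(u, Z) = 6 (l(u, Z) = 3 + 3 = 6)
v(J) = 10 (v(J) = 2*5 = 10)
h = -251/138 (h = -251*1/138 = -251/138 ≈ -1.8188)
O(n) = -4 - 2*n (O(n) = (2 + n)*(-2) = -4 - 2*n)
w(m, A) = 5*A
(w(O(v(1)), l(-2, -1)) + h)² = (5*6 - 251/138)² = (30 - 251/138)² = (3889/138)² = 15124321/19044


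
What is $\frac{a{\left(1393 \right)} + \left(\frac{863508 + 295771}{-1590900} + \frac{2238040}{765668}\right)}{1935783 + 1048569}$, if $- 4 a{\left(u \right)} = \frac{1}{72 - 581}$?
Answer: $\frac{170099737705369}{231292324148318395200} \approx 7.3543 \cdot 10^{-7}$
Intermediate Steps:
$a{\left(u \right)} = \frac{1}{2036}$ ($a{\left(u \right)} = - \frac{1}{4 \left(72 - 581\right)} = - \frac{1}{4 \left(-509\right)} = \left(- \frac{1}{4}\right) \left(- \frac{1}{509}\right) = \frac{1}{2036}$)
$\frac{a{\left(1393 \right)} + \left(\frac{863508 + 295771}{-1590900} + \frac{2238040}{765668}\right)}{1935783 + 1048569} = \frac{\frac{1}{2036} + \left(\frac{863508 + 295771}{-1590900} + \frac{2238040}{765668}\right)}{1935783 + 1048569} = \frac{\frac{1}{2036} + \left(1159279 \left(- \frac{1}{1590900}\right) + 2238040 \cdot \frac{1}{765668}\right)}{2984352} = \left(\frac{1}{2036} + \left(- \frac{1159279}{1590900} + \frac{559510}{191417}\right)\right) \frac{1}{2984352} = \left(\frac{1}{2036} + \frac{668218750657}{304525305300}\right) \frac{1}{2984352} = \frac{170099737705369}{77501690198850} \cdot \frac{1}{2984352} = \frac{170099737705369}{231292324148318395200}$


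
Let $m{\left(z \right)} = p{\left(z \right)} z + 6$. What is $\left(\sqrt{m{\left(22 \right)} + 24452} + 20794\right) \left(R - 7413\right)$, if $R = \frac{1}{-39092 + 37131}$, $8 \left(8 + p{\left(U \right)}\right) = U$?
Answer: $- \frac{8169734428}{53} - \frac{7268447 \sqrt{97370}}{1961} \approx -1.553 \cdot 10^{8}$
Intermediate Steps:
$p{\left(U \right)} = -8 + \frac{U}{8}$
$R = - \frac{1}{1961}$ ($R = \frac{1}{-1961} = - \frac{1}{1961} \approx -0.00050994$)
$m{\left(z \right)} = 6 + z \left(-8 + \frac{z}{8}\right)$ ($m{\left(z \right)} = \left(-8 + \frac{z}{8}\right) z + 6 = z \left(-8 + \frac{z}{8}\right) + 6 = 6 + z \left(-8 + \frac{z}{8}\right)$)
$\left(\sqrt{m{\left(22 \right)} + 24452} + 20794\right) \left(R - 7413\right) = \left(\sqrt{\left(6 + \frac{1}{8} \cdot 22 \left(-64 + 22\right)\right) + 24452} + 20794\right) \left(- \frac{1}{1961} - 7413\right) = \left(\sqrt{\left(6 + \frac{1}{8} \cdot 22 \left(-42\right)\right) + 24452} + 20794\right) \left(- \frac{1}{1961} - 7413\right) = \left(\sqrt{\left(6 - \frac{231}{2}\right) + 24452} + 20794\right) \left(- \frac{14536894}{1961}\right) = \left(\sqrt{- \frac{219}{2} + 24452} + 20794\right) \left(- \frac{14536894}{1961}\right) = \left(\sqrt{\frac{48685}{2}} + 20794\right) \left(- \frac{14536894}{1961}\right) = \left(\frac{\sqrt{97370}}{2} + 20794\right) \left(- \frac{14536894}{1961}\right) = \left(20794 + \frac{\sqrt{97370}}{2}\right) \left(- \frac{14536894}{1961}\right) = - \frac{8169734428}{53} - \frac{7268447 \sqrt{97370}}{1961}$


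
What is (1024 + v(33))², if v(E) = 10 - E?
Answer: 1002001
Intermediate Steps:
(1024 + v(33))² = (1024 + (10 - 1*33))² = (1024 + (10 - 33))² = (1024 - 23)² = 1001² = 1002001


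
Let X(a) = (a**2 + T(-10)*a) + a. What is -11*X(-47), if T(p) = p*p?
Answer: 27918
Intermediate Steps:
T(p) = p**2
X(a) = a**2 + 101*a (X(a) = (a**2 + (-10)**2*a) + a = (a**2 + 100*a) + a = a**2 + 101*a)
-11*X(-47) = -(-517)*(101 - 47) = -(-517)*54 = -11*(-2538) = 27918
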